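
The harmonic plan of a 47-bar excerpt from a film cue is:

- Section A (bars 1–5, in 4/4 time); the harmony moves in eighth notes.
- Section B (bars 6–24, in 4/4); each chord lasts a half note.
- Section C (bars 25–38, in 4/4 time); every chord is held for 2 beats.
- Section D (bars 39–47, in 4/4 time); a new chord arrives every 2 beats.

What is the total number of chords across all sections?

A: 5·4 = 20 beats, 20/0.5 = 40 chords.
B: 19·4 = 76 beats, 76/2 = 38 chords.
C: 14·4 = 56 beats, 56/2 = 28 chords.
D: 9·4 = 36 beats, 36/2 = 18 chords.
Total: 40 + 38 + 28 + 18 = 124.

124 chords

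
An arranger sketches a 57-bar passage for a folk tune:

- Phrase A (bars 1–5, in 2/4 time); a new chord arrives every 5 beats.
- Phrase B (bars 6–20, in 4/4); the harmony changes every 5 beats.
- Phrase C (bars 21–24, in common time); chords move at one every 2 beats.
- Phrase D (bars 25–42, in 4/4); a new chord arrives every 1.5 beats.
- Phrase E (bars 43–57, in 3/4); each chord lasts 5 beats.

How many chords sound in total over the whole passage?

A has 10 beats and chords last 5 each, so 2 chords.
B has 60 beats and chords last 5 each, so 12 chords.
C has 16 beats and chords last 2 each, so 8 chords.
D has 72 beats and chords last 1.5 each, so 48 chords.
E has 45 beats and chords last 5 each, so 9 chords.
Total: 2 + 12 + 8 + 48 + 9 = 79.

79 chords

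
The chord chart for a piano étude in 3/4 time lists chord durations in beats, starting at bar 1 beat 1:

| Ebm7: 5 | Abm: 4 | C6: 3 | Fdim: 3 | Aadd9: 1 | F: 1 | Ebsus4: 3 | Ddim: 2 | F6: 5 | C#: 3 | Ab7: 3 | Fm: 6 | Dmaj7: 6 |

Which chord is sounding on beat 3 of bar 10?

C#

Beat 3 of bar 10 is beat (10−1)×3 + 3 = 30 overall.
Running totals: Ebm7 ends at 5, Abm ends at 9, C6 ends at 12, Fdim ends at 15, Aadd9 ends at 16, F ends at 17, Ebsus4 ends at 20, Ddim ends at 22, F6 ends at 27, C# ends at 30.
Beat 30 falls within C#.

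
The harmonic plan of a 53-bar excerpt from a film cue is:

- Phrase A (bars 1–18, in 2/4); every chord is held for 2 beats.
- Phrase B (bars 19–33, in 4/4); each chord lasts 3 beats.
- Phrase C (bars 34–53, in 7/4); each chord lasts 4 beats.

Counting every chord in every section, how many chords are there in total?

A: 18·2 = 36 beats, 36/2 = 18 chords.
B: 15·4 = 60 beats, 60/3 = 20 chords.
C: 20·7 = 140 beats, 140/4 = 35 chords.
Total: 18 + 20 + 35 = 73.

73 chords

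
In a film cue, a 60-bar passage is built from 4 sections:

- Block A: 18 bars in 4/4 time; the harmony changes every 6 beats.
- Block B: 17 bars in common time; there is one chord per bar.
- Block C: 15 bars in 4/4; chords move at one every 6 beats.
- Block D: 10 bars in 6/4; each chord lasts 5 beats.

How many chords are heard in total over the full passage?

A: 18·4 = 72 beats, 72/6 = 12 chords.
B: 17·4 = 68 beats, 68/4 = 17 chords.
C: 15·4 = 60 beats, 60/6 = 10 chords.
D: 10·6 = 60 beats, 60/5 = 12 chords.
Total: 12 + 17 + 10 + 12 = 51.

51 chords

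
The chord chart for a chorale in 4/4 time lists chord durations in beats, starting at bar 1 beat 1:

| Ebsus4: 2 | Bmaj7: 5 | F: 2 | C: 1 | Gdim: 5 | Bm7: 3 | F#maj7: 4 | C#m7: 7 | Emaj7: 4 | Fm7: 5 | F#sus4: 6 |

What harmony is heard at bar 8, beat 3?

Emaj7

Beat 3 of bar 8 is beat (8−1)×4 + 3 = 31 overall.
Running totals: Ebsus4 ends at 2, Bmaj7 ends at 7, F ends at 9, C ends at 10, Gdim ends at 15, Bm7 ends at 18, F#maj7 ends at 22, C#m7 ends at 29, Emaj7 ends at 33.
Beat 31 falls within Emaj7.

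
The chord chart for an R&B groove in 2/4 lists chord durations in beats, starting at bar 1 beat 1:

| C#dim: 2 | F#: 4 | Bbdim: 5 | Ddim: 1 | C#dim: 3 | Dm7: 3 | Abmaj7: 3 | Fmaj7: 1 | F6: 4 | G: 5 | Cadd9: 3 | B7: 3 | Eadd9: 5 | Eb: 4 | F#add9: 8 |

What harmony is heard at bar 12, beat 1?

F6

Beat 1 of bar 12 is beat (12−1)×2 + 1 = 23 overall.
Running totals: C#dim ends at 2, F# ends at 6, Bbdim ends at 11, Ddim ends at 12, C#dim ends at 15, Dm7 ends at 18, Abmaj7 ends at 21, Fmaj7 ends at 22, F6 ends at 26.
Beat 23 falls within F6.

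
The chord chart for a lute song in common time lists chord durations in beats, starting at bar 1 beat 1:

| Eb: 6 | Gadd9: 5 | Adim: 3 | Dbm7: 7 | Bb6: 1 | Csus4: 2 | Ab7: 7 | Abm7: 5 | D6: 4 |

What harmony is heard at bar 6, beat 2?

Bb6

Beat 2 of bar 6 is beat (6−1)×4 + 2 = 22 overall.
Running totals: Eb ends at 6, Gadd9 ends at 11, Adim ends at 14, Dbm7 ends at 21, Bb6 ends at 22.
Beat 22 falls within Bb6.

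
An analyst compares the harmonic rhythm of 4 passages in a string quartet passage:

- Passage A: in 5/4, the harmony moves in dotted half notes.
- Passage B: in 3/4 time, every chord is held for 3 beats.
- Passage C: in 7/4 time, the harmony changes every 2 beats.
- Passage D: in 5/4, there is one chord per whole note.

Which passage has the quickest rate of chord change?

A: 5/3 = 5/3 chords/bar.
B: 3/3 = 1 chord/bar.
C: 7/2 = 3.5 chords/bar.
D: 5/4 = 1.25 chords/bar.
Fastest is C at 3.5 chords/bar.

Passage C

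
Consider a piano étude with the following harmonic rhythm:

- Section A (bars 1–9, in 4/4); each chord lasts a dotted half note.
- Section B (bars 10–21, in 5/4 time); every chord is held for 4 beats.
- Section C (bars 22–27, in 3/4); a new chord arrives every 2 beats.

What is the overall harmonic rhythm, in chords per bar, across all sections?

4/3 chords per bar

A: 9 × 4 = 36 beats ÷ 3 = 12 chords.
B: 12 × 5 = 60 beats ÷ 4 = 15 chords.
C: 6 × 3 = 18 beats ÷ 2 = 9 chords.
Overall: 36 chords over 27 bars → 36/27 = 4/3 chords per bar.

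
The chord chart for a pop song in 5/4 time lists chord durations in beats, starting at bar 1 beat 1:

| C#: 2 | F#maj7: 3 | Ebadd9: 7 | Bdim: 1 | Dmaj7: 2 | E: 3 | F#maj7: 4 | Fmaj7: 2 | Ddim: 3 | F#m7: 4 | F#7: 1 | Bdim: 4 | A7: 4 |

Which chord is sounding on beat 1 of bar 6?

Beat 1 of bar 6 is beat (6−1)×5 + 1 = 26 overall.
Running totals: C# ends at 2, F#maj7 ends at 5, Ebadd9 ends at 12, Bdim ends at 13, Dmaj7 ends at 15, E ends at 18, F#maj7 ends at 22, Fmaj7 ends at 24, Ddim ends at 27.
Beat 26 falls within Ddim.

Ddim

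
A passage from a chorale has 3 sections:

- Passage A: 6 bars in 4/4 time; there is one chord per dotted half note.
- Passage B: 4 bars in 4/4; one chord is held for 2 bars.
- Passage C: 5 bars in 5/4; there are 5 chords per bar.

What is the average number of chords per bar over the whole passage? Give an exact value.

7/3 chords per bar

A: 6 × 4 = 24 beats ÷ 3 = 8 chords.
B: 4 × 4 = 16 beats ÷ 8 = 2 chords.
C: 5 × 5 = 25 beats ÷ 1 = 25 chords.
Overall: 35 chords over 15 bars → 35/15 = 7/3 chords per bar.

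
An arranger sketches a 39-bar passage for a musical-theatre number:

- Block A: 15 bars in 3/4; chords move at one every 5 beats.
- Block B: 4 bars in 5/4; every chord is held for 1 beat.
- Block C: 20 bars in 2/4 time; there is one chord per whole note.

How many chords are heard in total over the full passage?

A: 15·3 = 45 beats, 45/5 = 9 chords.
B: 4·5 = 20 beats, 20/1 = 20 chords.
C: 20·2 = 40 beats, 40/4 = 10 chords.
Total: 9 + 20 + 10 = 39.

39 chords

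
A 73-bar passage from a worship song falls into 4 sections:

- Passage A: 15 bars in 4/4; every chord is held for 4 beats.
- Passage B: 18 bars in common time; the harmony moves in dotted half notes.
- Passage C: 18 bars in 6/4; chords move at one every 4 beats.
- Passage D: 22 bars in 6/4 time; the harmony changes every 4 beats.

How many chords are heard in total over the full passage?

A: 15·4 = 60 beats, 60/4 = 15 chords.
B: 18·4 = 72 beats, 72/3 = 24 chords.
C: 18·6 = 108 beats, 108/4 = 27 chords.
D: 22·6 = 132 beats, 132/4 = 33 chords.
Total: 15 + 24 + 27 + 33 = 99.

99 chords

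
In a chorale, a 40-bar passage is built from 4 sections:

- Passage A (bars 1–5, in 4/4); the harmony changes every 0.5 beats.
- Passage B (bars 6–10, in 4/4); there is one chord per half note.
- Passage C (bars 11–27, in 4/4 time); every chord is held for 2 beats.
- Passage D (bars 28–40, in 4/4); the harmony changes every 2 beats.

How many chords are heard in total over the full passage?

110 chords

A: 5 bars × 4 beats = 20 beats; 0.5 beats/chord → 40 chords.
B: 5 bars × 4 beats = 20 beats; 2 beats/chord → 10 chords.
C: 17 bars × 4 beats = 68 beats; 2 beats/chord → 34 chords.
D: 13 bars × 4 beats = 52 beats; 2 beats/chord → 26 chords.
Total: 40 + 10 + 34 + 26 = 110.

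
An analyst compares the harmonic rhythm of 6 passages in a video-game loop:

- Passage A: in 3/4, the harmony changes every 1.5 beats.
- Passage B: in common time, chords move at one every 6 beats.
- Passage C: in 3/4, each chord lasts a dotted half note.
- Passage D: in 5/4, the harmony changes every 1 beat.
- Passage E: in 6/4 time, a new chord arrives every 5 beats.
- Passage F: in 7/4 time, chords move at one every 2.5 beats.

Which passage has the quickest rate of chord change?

Passage D

A: 3 beats/bar ÷ 1.5 beats/chord = 2 chords/bar.
B: 4 beats/bar ÷ 6 beats/chord = 2/3 chords/bar.
C: 3 beats/bar ÷ 3 beats/chord = 1 chord/bar.
D: 5 beats/bar ÷ 1 beat/chord = 5 chords/bar.
E: 6 beats/bar ÷ 5 beats/chord = 1.2 chords/bar.
F: 7 beats/bar ÷ 2.5 beats/chord = 2.8 chords/bar.
Fastest is D at 5 chords/bar.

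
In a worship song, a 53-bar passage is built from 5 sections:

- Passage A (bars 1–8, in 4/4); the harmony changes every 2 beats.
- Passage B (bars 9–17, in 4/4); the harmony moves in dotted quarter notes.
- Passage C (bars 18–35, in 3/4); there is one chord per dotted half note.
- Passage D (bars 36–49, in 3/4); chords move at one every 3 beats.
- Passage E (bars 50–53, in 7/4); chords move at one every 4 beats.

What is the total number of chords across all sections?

A has 32 beats and chords last 2 each, so 16 chords.
B has 36 beats and chords last 1.5 each, so 24 chords.
C has 54 beats and chords last 3 each, so 18 chords.
D has 42 beats and chords last 3 each, so 14 chords.
E has 28 beats and chords last 4 each, so 7 chords.
Total: 16 + 24 + 18 + 14 + 7 = 79.

79 chords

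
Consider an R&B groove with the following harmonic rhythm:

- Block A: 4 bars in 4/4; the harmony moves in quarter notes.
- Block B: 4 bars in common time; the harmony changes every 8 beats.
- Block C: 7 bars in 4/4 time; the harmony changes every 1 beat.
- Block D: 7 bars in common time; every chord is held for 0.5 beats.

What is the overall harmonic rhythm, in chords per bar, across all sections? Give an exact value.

A: 4 × 4 = 16 beats ÷ 1 = 16 chords.
B: 4 × 4 = 16 beats ÷ 8 = 2 chords.
C: 7 × 4 = 28 beats ÷ 1 = 28 chords.
D: 7 × 4 = 28 beats ÷ 0.5 = 56 chords.
Overall: 102 chords over 22 bars → 102/22 = 51/11 chords per bar.

51/11 chords per bar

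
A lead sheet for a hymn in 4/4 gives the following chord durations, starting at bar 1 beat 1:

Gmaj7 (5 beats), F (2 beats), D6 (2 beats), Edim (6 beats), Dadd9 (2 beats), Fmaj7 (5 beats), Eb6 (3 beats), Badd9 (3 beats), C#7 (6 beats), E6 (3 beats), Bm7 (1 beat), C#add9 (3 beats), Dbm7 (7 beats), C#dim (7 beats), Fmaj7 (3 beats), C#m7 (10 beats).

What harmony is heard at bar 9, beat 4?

Beat 4 of bar 9 is beat (9−1)×4 + 4 = 36 overall.
Running totals: Gmaj7 ends at 5, F ends at 7, D6 ends at 9, Edim ends at 15, Dadd9 ends at 17, Fmaj7 ends at 22, Eb6 ends at 25, Badd9 ends at 28, C#7 ends at 34, E6 ends at 37.
Beat 36 falls within E6.

E6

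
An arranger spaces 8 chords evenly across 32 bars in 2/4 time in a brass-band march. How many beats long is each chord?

32 bars × 2 beats/bar = 64 beats total.
64 beats ÷ 8 chords = 8 beats per chord.

8 beats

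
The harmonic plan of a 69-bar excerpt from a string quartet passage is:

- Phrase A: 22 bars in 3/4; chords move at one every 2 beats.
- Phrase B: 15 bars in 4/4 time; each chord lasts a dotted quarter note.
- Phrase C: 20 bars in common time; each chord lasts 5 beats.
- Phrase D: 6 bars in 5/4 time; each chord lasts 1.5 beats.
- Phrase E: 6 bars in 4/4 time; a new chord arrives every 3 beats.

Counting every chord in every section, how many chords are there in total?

A: 22 bars × 3 beats = 66 beats; 2 beats/chord → 33 chords.
B: 15 bars × 4 beats = 60 beats; 1.5 beats/chord → 40 chords.
C: 20 bars × 4 beats = 80 beats; 5 beats/chord → 16 chords.
D: 6 bars × 5 beats = 30 beats; 1.5 beats/chord → 20 chords.
E: 6 bars × 4 beats = 24 beats; 3 beats/chord → 8 chords.
Total: 33 + 40 + 16 + 20 + 8 = 117.

117 chords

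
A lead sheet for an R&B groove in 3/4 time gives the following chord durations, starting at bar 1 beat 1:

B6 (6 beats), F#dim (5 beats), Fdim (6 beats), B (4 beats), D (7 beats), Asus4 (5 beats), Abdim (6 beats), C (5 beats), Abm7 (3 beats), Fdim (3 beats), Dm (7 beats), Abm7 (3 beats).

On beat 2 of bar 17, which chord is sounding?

Fdim

Beat 2 of bar 17 is beat (17−1)×3 + 2 = 50 overall.
Running totals: B6 ends at 6, F#dim ends at 11, Fdim ends at 17, B ends at 21, D ends at 28, Asus4 ends at 33, Abdim ends at 39, C ends at 44, Abm7 ends at 47, Fdim ends at 50.
Beat 50 falls within Fdim.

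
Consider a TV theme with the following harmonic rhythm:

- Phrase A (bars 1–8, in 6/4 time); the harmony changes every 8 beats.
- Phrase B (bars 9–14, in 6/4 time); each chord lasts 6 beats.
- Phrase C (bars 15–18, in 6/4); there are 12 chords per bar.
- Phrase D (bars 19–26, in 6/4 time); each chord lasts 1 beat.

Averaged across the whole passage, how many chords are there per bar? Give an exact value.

54/13 chords per bar

A: 8 × 6 = 48 beats ÷ 8 = 6 chords.
B: 6 × 6 = 36 beats ÷ 6 = 6 chords.
C: 4 × 6 = 24 beats ÷ 0.5 = 48 chords.
D: 8 × 6 = 48 beats ÷ 1 = 48 chords.
Overall: 108 chords over 26 bars → 108/26 = 54/13 chords per bar.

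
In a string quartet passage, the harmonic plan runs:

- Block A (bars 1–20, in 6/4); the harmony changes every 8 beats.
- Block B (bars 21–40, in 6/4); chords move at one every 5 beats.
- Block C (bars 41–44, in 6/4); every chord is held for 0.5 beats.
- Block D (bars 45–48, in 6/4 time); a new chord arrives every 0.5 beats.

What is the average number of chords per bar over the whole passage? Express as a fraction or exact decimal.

45/16 chords per bar

A: 20 × 6 = 120 beats ÷ 8 = 15 chords.
B: 20 × 6 = 120 beats ÷ 5 = 24 chords.
C: 4 × 6 = 24 beats ÷ 0.5 = 48 chords.
D: 4 × 6 = 24 beats ÷ 0.5 = 48 chords.
Overall: 135 chords over 48 bars → 135/48 = 45/16 chords per bar.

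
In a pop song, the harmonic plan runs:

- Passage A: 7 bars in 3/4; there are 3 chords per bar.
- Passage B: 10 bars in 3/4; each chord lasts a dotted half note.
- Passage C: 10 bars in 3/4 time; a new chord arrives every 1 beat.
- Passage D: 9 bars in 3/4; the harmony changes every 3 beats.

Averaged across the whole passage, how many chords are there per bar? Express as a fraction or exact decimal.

A: 7 bars of 3 beats is 21 beats; at 1 beat each that's 21 chords.
B: 10 bars of 3 beats is 30 beats; at 3 beats each that's 10 chords.
C: 10 bars of 3 beats is 30 beats; at 1 beat each that's 30 chords.
D: 9 bars of 3 beats is 27 beats; at 3 beats each that's 9 chords.
Overall: 70 chords over 36 bars → 70/36 = 35/18 chords per bar.

35/18 chords per bar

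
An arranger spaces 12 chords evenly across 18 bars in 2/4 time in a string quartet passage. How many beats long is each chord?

3 beats

18 bars × 2 beats/bar = 36 beats total.
36 beats ÷ 12 chords = 3 beats per chord.
(That is a dotted half note.)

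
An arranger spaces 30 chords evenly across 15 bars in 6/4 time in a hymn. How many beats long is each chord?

15 bars × 6 beats/bar = 90 beats total.
90 beats ÷ 30 chords = 3 beats per chord.
(That is a dotted half note.)

3 beats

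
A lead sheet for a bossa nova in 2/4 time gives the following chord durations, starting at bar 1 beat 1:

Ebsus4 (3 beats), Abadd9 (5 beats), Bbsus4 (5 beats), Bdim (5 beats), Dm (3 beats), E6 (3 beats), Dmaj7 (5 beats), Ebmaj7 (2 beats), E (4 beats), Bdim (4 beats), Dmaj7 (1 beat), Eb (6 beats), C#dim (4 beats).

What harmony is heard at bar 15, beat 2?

Ebmaj7

Beat 2 of bar 15 is beat (15−1)×2 + 2 = 30 overall.
Running totals: Ebsus4 ends at 3, Abadd9 ends at 8, Bbsus4 ends at 13, Bdim ends at 18, Dm ends at 21, E6 ends at 24, Dmaj7 ends at 29, Ebmaj7 ends at 31.
Beat 30 falls within Ebmaj7.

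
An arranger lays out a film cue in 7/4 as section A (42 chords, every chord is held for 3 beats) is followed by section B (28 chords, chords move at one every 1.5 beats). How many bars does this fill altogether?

A: 42 × 3 = 126 beats = 18 bars.
B: 28 × 1.5 = 42 beats = 6 bars.
Total: 18 + 6 = 24 bars.

24 bars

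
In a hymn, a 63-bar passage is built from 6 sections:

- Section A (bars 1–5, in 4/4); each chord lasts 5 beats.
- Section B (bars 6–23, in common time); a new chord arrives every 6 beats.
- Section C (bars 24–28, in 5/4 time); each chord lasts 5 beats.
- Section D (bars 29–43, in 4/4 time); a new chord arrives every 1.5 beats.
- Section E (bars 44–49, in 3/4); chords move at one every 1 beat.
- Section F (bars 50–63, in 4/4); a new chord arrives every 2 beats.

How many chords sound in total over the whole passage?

107 chords

A: 5·4 = 20 beats, 20/5 = 4 chords.
B: 18·4 = 72 beats, 72/6 = 12 chords.
C: 5·5 = 25 beats, 25/5 = 5 chords.
D: 15·4 = 60 beats, 60/1.5 = 40 chords.
E: 6·3 = 18 beats, 18/1 = 18 chords.
F: 14·4 = 56 beats, 56/2 = 28 chords.
Total: 4 + 12 + 5 + 40 + 18 + 28 = 107.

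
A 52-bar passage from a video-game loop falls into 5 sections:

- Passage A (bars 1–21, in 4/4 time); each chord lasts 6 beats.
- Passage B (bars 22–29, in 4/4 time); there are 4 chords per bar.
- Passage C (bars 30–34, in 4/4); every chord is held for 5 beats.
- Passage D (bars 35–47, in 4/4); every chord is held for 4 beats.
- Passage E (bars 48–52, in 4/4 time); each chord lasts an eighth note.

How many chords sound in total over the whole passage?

103 chords

A has 84 beats and chords last 6 each, so 14 chords.
B has 32 beats and chords last 1 each, so 32 chords.
C has 20 beats and chords last 5 each, so 4 chords.
D has 52 beats and chords last 4 each, so 13 chords.
E has 20 beats and chords last 0.5 each, so 40 chords.
Total: 14 + 32 + 4 + 13 + 40 = 103.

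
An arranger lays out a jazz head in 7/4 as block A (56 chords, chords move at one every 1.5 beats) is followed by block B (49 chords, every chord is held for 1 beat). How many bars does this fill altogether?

19 bars

A: 56 × 1.5 = 84 beats = 12 bars.
B: 49 × 1 = 49 beats = 7 bars.
Total: 12 + 7 = 19 bars.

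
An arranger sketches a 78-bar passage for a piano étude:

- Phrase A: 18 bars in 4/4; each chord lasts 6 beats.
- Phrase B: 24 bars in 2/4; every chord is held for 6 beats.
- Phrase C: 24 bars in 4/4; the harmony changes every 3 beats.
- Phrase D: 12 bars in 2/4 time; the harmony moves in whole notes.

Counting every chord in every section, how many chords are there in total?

58 chords

A: 18·4 = 72 beats, 72/6 = 12 chords.
B: 24·2 = 48 beats, 48/6 = 8 chords.
C: 24·4 = 96 beats, 96/3 = 32 chords.
D: 12·2 = 24 beats, 24/4 = 6 chords.
Total: 12 + 8 + 32 + 6 = 58.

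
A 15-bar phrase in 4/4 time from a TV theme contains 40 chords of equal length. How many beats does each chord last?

1.5 beats

15 bars × 4 beats/bar = 60 beats total.
60 beats ÷ 40 chords = 1.5 beats per chord.
(That is a dotted quarter note.)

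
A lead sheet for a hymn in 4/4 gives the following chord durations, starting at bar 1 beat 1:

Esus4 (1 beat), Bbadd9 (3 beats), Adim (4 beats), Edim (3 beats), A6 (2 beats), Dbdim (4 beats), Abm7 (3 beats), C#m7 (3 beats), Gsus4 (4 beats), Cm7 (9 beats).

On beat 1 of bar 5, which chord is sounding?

Dbdim

Beat 1 of bar 5 is beat (5−1)×4 + 1 = 17 overall.
Running totals: Esus4 ends at 1, Bbadd9 ends at 4, Adim ends at 8, Edim ends at 11, A6 ends at 13, Dbdim ends at 17.
Beat 17 falls within Dbdim.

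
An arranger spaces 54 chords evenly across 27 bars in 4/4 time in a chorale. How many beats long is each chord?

27 bars × 4 beats/bar = 108 beats total.
108 beats ÷ 54 chords = 2 beats per chord.
(That is a half note.)

2 beats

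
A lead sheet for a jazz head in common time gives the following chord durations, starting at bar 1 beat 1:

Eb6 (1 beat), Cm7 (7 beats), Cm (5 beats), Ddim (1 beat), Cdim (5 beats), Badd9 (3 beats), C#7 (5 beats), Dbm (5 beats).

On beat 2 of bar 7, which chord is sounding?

C#7

Beat 2 of bar 7 is beat (7−1)×4 + 2 = 26 overall.
Running totals: Eb6 ends at 1, Cm7 ends at 8, Cm ends at 13, Ddim ends at 14, Cdim ends at 19, Badd9 ends at 22, C#7 ends at 27.
Beat 26 falls within C#7.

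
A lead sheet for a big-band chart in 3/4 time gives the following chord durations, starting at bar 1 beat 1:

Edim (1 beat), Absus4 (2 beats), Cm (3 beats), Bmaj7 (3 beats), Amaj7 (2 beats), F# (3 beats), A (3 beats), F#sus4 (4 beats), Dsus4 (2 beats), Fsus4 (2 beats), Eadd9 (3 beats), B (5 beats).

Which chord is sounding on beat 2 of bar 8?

Beat 2 of bar 8 is beat (8−1)×3 + 2 = 23 overall.
Running totals: Edim ends at 1, Absus4 ends at 3, Cm ends at 6, Bmaj7 ends at 9, Amaj7 ends at 11, F# ends at 14, A ends at 17, F#sus4 ends at 21, Dsus4 ends at 23.
Beat 23 falls within Dsus4.

Dsus4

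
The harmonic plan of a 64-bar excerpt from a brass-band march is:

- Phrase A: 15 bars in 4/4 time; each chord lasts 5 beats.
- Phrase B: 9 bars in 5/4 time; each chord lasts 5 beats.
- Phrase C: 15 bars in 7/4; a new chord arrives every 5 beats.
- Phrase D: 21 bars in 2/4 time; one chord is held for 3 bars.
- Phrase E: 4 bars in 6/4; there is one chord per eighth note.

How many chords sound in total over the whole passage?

97 chords

A has 60 beats and chords last 5 each, so 12 chords.
B has 45 beats and chords last 5 each, so 9 chords.
C has 105 beats and chords last 5 each, so 21 chords.
D has 42 beats and chords last 6 each, so 7 chords.
E has 24 beats and chords last 0.5 each, so 48 chords.
Total: 12 + 9 + 21 + 7 + 48 = 97.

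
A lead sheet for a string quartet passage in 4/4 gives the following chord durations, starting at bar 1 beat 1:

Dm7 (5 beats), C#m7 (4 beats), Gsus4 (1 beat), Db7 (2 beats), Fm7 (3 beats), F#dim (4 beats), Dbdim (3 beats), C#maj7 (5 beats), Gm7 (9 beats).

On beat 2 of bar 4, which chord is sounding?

Beat 2 of bar 4 is beat (4−1)×4 + 2 = 14 overall.
Running totals: Dm7 ends at 5, C#m7 ends at 9, Gsus4 ends at 10, Db7 ends at 12, Fm7 ends at 15.
Beat 14 falls within Fm7.

Fm7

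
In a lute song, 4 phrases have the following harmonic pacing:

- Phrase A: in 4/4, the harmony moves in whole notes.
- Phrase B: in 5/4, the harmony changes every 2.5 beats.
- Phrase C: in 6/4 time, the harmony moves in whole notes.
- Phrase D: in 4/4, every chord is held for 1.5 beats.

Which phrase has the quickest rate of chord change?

A: each chord is 4 beats in 4/4, so 1 per bar.
B: each chord is 2.5 beats in 5/4, so 2 per bar.
C: each chord is 4 beats in 6/4, so 1.5 per bar.
D: each chord is 1.5 beats in 4/4, so 8/3 per bar.
Fastest is D at 8/3 chords/bar.

Phrase D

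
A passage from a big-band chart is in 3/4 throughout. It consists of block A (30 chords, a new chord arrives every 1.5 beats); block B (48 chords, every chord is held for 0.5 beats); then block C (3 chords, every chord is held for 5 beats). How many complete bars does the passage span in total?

28 bars

A: 30 × 1.5 = 45 beats = 15 bars.
B: 48 × 0.5 = 24 beats = 8 bars.
C: 3 × 5 = 15 beats = 5 bars.
Total: 15 + 8 + 5 = 28 bars.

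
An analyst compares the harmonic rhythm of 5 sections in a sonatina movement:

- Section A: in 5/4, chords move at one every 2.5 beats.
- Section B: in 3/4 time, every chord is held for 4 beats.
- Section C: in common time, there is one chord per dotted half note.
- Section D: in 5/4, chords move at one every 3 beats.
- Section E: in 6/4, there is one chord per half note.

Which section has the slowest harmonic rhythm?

A: 5 beats/bar ÷ 2.5 beats/chord = 2 chords/bar.
B: 3 beats/bar ÷ 4 beats/chord = 0.75 chords/bar.
C: 4 beats/bar ÷ 3 beats/chord = 4/3 chords/bar.
D: 5 beats/bar ÷ 3 beats/chord = 5/3 chords/bar.
E: 6 beats/bar ÷ 2 beats/chord = 3 chords/bar.
Slowest is B at 0.75 chords/bar.

Section B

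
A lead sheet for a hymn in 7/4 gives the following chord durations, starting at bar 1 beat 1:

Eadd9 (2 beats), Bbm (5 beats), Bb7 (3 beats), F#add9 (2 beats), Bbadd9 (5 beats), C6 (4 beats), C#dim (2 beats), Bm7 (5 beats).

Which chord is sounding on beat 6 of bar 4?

Bm7

Beat 6 of bar 4 is beat (4−1)×7 + 6 = 27 overall.
Running totals: Eadd9 ends at 2, Bbm ends at 7, Bb7 ends at 10, F#add9 ends at 12, Bbadd9 ends at 17, C6 ends at 21, C#dim ends at 23, Bm7 ends at 28.
Beat 27 falls within Bm7.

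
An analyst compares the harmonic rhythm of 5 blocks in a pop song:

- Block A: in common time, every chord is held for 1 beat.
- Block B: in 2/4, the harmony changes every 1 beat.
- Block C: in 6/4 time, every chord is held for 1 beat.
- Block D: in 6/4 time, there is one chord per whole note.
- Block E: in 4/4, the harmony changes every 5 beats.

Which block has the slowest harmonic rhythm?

Block E

A: 4/1 = 4 chords/bar.
B: 2/1 = 2 chords/bar.
C: 6/1 = 6 chords/bar.
D: 6/4 = 1.5 chords/bar.
E: 4/5 = 0.8 chords/bar.
Slowest is E at 0.8 chords/bar.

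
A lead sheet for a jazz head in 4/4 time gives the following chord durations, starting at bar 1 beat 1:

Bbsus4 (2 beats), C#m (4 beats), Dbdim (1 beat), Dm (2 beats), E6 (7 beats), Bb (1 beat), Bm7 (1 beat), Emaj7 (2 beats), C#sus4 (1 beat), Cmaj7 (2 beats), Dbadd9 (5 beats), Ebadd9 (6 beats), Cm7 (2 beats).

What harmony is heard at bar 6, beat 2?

Beat 2 of bar 6 is beat (6−1)×4 + 2 = 22 overall.
Running totals: Bbsus4 ends at 2, C#m ends at 6, Dbdim ends at 7, Dm ends at 9, E6 ends at 16, Bb ends at 17, Bm7 ends at 18, Emaj7 ends at 20, C#sus4 ends at 21, Cmaj7 ends at 23.
Beat 22 falls within Cmaj7.

Cmaj7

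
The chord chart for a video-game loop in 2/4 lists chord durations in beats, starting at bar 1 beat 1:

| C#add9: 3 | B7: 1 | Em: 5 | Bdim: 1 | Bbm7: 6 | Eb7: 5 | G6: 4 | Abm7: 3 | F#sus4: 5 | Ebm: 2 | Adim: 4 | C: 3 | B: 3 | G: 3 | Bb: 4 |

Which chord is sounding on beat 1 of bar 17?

Beat 1 of bar 17 is beat (17−1)×2 + 1 = 33 overall.
Running totals: C#add9 ends at 3, B7 ends at 4, Em ends at 9, Bdim ends at 10, Bbm7 ends at 16, Eb7 ends at 21, G6 ends at 25, Abm7 ends at 28, F#sus4 ends at 33.
Beat 33 falls within F#sus4.

F#sus4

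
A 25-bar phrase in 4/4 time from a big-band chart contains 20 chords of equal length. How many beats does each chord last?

5 beats

25 bars × 4 beats/bar = 100 beats total.
100 beats ÷ 20 chords = 5 beats per chord.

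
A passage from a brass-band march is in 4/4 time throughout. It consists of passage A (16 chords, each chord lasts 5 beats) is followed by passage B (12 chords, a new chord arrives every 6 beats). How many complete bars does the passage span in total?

38 bars

A: 16 × 5 = 80 beats = 20 bars.
B: 12 × 6 = 72 beats = 18 bars.
Total: 20 + 18 = 38 bars.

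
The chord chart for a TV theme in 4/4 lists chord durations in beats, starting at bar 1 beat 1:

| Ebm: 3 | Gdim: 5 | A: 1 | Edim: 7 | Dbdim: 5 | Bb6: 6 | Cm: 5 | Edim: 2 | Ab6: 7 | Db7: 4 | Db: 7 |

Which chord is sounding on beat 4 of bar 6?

Bb6

Beat 4 of bar 6 is beat (6−1)×4 + 4 = 24 overall.
Running totals: Ebm ends at 3, Gdim ends at 8, A ends at 9, Edim ends at 16, Dbdim ends at 21, Bb6 ends at 27.
Beat 24 falls within Bb6.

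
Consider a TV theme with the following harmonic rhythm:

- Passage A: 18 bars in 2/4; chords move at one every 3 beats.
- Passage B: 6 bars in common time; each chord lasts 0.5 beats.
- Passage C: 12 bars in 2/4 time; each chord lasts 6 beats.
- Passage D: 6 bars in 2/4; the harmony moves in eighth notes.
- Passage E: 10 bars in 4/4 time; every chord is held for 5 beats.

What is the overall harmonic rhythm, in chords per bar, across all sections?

A: 18 bars of 2 beats is 36 beats; at 3 beats each that's 12 chords.
B: 6 bars of 4 beats is 24 beats; at 0.5 beats each that's 48 chords.
C: 12 bars of 2 beats is 24 beats; at 6 beats each that's 4 chords.
D: 6 bars of 2 beats is 12 beats; at 0.5 beats each that's 24 chords.
E: 10 bars of 4 beats is 40 beats; at 5 beats each that's 8 chords.
Overall: 96 chords over 52 bars → 96/52 = 24/13 chords per bar.

24/13 chords per bar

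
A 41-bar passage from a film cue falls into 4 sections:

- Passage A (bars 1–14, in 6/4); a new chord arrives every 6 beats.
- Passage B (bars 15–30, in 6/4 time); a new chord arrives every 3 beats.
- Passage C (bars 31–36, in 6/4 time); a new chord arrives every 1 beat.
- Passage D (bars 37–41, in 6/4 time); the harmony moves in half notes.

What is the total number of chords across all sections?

97 chords

A: 14·6 = 84 beats, 84/6 = 14 chords.
B: 16·6 = 96 beats, 96/3 = 32 chords.
C: 6·6 = 36 beats, 36/1 = 36 chords.
D: 5·6 = 30 beats, 30/2 = 15 chords.
Total: 14 + 32 + 36 + 15 = 97.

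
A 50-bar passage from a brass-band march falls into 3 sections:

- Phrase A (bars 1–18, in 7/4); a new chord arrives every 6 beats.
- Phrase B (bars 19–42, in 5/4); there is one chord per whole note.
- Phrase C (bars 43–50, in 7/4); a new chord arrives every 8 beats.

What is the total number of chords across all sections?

A: 18 bars × 7 beats = 126 beats; 6 beats/chord → 21 chords.
B: 24 bars × 5 beats = 120 beats; 4 beats/chord → 30 chords.
C: 8 bars × 7 beats = 56 beats; 8 beats/chord → 7 chords.
Total: 21 + 30 + 7 = 58.

58 chords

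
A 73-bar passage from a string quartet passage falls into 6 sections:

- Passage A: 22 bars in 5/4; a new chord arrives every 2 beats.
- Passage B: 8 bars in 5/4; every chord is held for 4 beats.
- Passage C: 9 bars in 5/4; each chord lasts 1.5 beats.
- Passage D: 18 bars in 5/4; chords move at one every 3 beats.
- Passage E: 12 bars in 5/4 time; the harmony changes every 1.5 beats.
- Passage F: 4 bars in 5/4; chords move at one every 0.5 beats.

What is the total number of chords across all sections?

205 chords

A: 22·5 = 110 beats, 110/2 = 55 chords.
B: 8·5 = 40 beats, 40/4 = 10 chords.
C: 9·5 = 45 beats, 45/1.5 = 30 chords.
D: 18·5 = 90 beats, 90/3 = 30 chords.
E: 12·5 = 60 beats, 60/1.5 = 40 chords.
F: 4·5 = 20 beats, 20/0.5 = 40 chords.
Total: 55 + 10 + 30 + 30 + 40 + 40 = 205.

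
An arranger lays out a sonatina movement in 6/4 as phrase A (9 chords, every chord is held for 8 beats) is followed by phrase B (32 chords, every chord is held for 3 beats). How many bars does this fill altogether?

A: 9 × 8 = 72 beats = 12 bars.
B: 32 × 3 = 96 beats = 16 bars.
Total: 12 + 16 = 28 bars.

28 bars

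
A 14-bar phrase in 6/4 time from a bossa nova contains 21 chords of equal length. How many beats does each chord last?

4 beats

14 bars × 6 beats/bar = 84 beats total.
84 beats ÷ 21 chords = 4 beats per chord.
(That is a whole note.)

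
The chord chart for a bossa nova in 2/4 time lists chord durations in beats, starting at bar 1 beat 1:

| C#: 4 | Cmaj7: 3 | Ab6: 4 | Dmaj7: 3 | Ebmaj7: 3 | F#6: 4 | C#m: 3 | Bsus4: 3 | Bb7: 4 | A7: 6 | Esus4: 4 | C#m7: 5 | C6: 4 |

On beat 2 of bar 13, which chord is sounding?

Beat 2 of bar 13 is beat (13−1)×2 + 2 = 26 overall.
Running totals: C# ends at 4, Cmaj7 ends at 7, Ab6 ends at 11, Dmaj7 ends at 14, Ebmaj7 ends at 17, F#6 ends at 21, C#m ends at 24, Bsus4 ends at 27.
Beat 26 falls within Bsus4.

Bsus4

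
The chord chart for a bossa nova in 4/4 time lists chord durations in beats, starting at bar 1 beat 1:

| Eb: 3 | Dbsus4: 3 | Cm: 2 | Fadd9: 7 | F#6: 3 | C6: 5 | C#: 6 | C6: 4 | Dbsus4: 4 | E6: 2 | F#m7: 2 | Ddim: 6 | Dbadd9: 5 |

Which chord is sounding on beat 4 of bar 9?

Beat 4 of bar 9 is beat (9−1)×4 + 4 = 36 overall.
Running totals: Eb ends at 3, Dbsus4 ends at 6, Cm ends at 8, Fadd9 ends at 15, F#6 ends at 18, C6 ends at 23, C# ends at 29, C6 ends at 33, Dbsus4 ends at 37.
Beat 36 falls within Dbsus4.

Dbsus4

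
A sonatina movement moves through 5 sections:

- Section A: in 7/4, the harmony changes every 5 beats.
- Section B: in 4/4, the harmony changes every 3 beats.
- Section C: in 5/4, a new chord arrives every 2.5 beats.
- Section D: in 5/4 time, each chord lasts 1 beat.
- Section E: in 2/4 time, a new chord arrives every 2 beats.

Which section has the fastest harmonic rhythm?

A: 7 beats/bar ÷ 5 beats/chord = 1.4 chords/bar.
B: 4 beats/bar ÷ 3 beats/chord = 4/3 chords/bar.
C: 5 beats/bar ÷ 2.5 beats/chord = 2 chords/bar.
D: 5 beats/bar ÷ 1 beat/chord = 5 chords/bar.
E: 2 beats/bar ÷ 2 beats/chord = 1 chord/bar.
Fastest is D at 5 chords/bar.

Section D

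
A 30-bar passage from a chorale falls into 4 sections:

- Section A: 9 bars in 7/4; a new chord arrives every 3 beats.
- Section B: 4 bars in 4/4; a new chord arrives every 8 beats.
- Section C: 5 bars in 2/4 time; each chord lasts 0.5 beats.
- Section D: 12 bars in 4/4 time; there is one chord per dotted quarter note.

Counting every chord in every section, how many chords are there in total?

75 chords

A: 9 bars × 7 beats = 63 beats; 3 beats/chord → 21 chords.
B: 4 bars × 4 beats = 16 beats; 8 beats/chord → 2 chords.
C: 5 bars × 2 beats = 10 beats; 0.5 beats/chord → 20 chords.
D: 12 bars × 4 beats = 48 beats; 1.5 beats/chord → 32 chords.
Total: 21 + 2 + 20 + 32 = 75.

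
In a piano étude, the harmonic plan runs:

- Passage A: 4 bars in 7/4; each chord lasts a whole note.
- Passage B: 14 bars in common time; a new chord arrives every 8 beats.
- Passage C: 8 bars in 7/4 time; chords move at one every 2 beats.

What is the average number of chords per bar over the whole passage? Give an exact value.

21/13 chords per bar

A: 4 bars of 7 beats is 28 beats; at 4 beats each that's 7 chords.
B: 14 bars of 4 beats is 56 beats; at 8 beats each that's 7 chords.
C: 8 bars of 7 beats is 56 beats; at 2 beats each that's 28 chords.
Overall: 42 chords over 26 bars → 42/26 = 21/13 chords per bar.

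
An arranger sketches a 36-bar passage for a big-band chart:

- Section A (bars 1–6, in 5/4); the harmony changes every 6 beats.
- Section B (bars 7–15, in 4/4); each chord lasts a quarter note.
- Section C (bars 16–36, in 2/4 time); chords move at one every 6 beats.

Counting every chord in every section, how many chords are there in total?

A: 6 bars × 5 beats = 30 beats; 6 beats/chord → 5 chords.
B: 9 bars × 4 beats = 36 beats; 1 beat/chord → 36 chords.
C: 21 bars × 2 beats = 42 beats; 6 beats/chord → 7 chords.
Total: 5 + 36 + 7 = 48.

48 chords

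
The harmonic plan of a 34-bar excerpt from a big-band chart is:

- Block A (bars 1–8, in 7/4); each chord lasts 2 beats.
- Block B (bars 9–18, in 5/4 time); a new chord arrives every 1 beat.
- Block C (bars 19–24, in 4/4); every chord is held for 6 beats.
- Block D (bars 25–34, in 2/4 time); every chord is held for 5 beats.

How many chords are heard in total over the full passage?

86 chords

A has 56 beats and chords last 2 each, so 28 chords.
B has 50 beats and chords last 1 each, so 50 chords.
C has 24 beats and chords last 6 each, so 4 chords.
D has 20 beats and chords last 5 each, so 4 chords.
Total: 28 + 50 + 4 + 4 = 86.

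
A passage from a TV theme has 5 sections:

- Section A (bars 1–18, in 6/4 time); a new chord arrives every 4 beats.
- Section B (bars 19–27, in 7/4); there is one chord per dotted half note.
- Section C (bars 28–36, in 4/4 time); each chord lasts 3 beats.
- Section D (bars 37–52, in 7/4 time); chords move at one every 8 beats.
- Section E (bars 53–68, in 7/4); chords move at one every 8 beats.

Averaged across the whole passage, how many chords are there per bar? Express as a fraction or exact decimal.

22/17 chords per bar

A: 18 × 6 = 108 beats ÷ 4 = 27 chords.
B: 9 × 7 = 63 beats ÷ 3 = 21 chords.
C: 9 × 4 = 36 beats ÷ 3 = 12 chords.
D: 16 × 7 = 112 beats ÷ 8 = 14 chords.
E: 16 × 7 = 112 beats ÷ 8 = 14 chords.
Overall: 88 chords over 68 bars → 88/68 = 22/17 chords per bar.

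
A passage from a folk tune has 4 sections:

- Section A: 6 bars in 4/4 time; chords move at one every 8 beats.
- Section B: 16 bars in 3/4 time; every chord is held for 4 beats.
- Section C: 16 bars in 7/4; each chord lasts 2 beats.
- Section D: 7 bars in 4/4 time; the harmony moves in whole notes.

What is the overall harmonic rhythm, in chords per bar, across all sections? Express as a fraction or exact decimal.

A: 6 × 4 = 24 beats ÷ 8 = 3 chords.
B: 16 × 3 = 48 beats ÷ 4 = 12 chords.
C: 16 × 7 = 112 beats ÷ 2 = 56 chords.
D: 7 × 4 = 28 beats ÷ 4 = 7 chords.
Overall: 78 chords over 45 bars → 78/45 = 26/15 chords per bar.

26/15 chords per bar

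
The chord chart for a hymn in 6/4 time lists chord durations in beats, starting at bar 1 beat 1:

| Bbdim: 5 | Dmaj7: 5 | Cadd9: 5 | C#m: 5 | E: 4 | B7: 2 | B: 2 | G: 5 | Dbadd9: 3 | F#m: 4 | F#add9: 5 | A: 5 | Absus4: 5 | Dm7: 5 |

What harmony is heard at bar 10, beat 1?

Absus4

Beat 1 of bar 10 is beat (10−1)×6 + 1 = 55 overall.
Running totals: Bbdim ends at 5, Dmaj7 ends at 10, Cadd9 ends at 15, C#m ends at 20, E ends at 24, B7 ends at 26, B ends at 28, G ends at 33, Dbadd9 ends at 36, F#m ends at 40, F#add9 ends at 45, A ends at 50, Absus4 ends at 55.
Beat 55 falls within Absus4.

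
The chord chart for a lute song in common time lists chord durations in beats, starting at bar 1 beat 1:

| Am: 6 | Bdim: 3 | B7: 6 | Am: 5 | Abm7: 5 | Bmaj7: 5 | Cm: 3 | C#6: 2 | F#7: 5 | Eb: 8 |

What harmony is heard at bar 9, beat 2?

Beat 2 of bar 9 is beat (9−1)×4 + 2 = 34 overall.
Running totals: Am ends at 6, Bdim ends at 9, B7 ends at 15, Am ends at 20, Abm7 ends at 25, Bmaj7 ends at 30, Cm ends at 33, C#6 ends at 35.
Beat 34 falls within C#6.

C#6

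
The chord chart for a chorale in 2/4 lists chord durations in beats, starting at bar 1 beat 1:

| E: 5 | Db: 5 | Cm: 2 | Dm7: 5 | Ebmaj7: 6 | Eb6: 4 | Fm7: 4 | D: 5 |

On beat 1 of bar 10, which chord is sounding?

Ebmaj7

Beat 1 of bar 10 is beat (10−1)×2 + 1 = 19 overall.
Running totals: E ends at 5, Db ends at 10, Cm ends at 12, Dm7 ends at 17, Ebmaj7 ends at 23.
Beat 19 falls within Ebmaj7.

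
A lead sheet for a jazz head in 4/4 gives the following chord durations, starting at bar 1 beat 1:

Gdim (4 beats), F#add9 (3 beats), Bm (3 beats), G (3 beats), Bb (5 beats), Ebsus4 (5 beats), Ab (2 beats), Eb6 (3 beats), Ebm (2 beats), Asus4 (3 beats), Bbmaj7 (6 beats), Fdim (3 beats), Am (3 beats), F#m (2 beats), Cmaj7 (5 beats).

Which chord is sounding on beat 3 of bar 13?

Beat 3 of bar 13 is beat (13−1)×4 + 3 = 51 overall.
Running totals: Gdim ends at 4, F#add9 ends at 7, Bm ends at 10, G ends at 13, Bb ends at 18, Ebsus4 ends at 23, Ab ends at 25, Eb6 ends at 28, Ebm ends at 30, Asus4 ends at 33, Bbmaj7 ends at 39, Fdim ends at 42, Am ends at 45, F#m ends at 47, Cmaj7 ends at 52.
Beat 51 falls within Cmaj7.

Cmaj7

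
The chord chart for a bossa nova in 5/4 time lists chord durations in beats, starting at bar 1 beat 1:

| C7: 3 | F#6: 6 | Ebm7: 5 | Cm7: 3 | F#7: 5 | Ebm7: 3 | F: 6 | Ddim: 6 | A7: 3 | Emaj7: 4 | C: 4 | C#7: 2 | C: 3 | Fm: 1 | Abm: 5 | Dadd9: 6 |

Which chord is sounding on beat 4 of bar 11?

Beat 4 of bar 11 is beat (11−1)×5 + 4 = 54 overall.
Running totals: C7 ends at 3, F#6 ends at 9, Ebm7 ends at 14, Cm7 ends at 17, F#7 ends at 22, Ebm7 ends at 25, F ends at 31, Ddim ends at 37, A7 ends at 40, Emaj7 ends at 44, C ends at 48, C#7 ends at 50, C ends at 53, Fm ends at 54.
Beat 54 falls within Fm.

Fm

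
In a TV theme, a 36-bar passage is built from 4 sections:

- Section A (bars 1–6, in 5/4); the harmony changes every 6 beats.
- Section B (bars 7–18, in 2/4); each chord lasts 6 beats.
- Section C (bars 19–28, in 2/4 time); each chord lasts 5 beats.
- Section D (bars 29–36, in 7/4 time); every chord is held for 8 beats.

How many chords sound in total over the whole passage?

A: 6·5 = 30 beats, 30/6 = 5 chords.
B: 12·2 = 24 beats, 24/6 = 4 chords.
C: 10·2 = 20 beats, 20/5 = 4 chords.
D: 8·7 = 56 beats, 56/8 = 7 chords.
Total: 5 + 4 + 4 + 7 = 20.

20 chords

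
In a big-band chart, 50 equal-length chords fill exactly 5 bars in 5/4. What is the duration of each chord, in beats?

5 bars × 5 beats/bar = 25 beats total.
25 beats ÷ 50 chords = 0.5 beats per chord.
(That is an eighth note.)

0.5 beats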